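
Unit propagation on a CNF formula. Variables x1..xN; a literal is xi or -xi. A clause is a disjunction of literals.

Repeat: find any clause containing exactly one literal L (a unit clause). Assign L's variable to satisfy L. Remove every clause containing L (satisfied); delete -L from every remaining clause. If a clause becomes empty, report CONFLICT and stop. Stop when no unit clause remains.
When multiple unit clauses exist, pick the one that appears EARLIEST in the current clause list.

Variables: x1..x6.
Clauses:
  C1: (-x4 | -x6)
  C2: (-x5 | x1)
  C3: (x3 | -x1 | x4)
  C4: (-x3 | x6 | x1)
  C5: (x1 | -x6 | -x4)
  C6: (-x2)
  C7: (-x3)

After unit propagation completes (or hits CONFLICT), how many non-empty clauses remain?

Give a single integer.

Answer: 4

Derivation:
unit clause [-2] forces x2=F; simplify:
  satisfied 1 clause(s); 6 remain; assigned so far: [2]
unit clause [-3] forces x3=F; simplify:
  drop 3 from [3, -1, 4] -> [-1, 4]
  satisfied 2 clause(s); 4 remain; assigned so far: [2, 3]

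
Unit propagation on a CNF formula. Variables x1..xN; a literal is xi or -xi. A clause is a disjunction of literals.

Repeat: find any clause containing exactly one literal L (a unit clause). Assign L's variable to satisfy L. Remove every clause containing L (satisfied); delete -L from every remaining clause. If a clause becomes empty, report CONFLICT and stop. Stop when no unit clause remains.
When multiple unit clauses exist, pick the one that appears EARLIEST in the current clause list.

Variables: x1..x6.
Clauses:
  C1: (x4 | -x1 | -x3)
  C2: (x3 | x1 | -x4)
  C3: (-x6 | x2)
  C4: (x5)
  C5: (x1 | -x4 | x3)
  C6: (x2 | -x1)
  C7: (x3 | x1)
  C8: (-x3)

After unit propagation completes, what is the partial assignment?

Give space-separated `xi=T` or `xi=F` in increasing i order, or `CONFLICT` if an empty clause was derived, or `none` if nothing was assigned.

unit clause [5] forces x5=T; simplify:
  satisfied 1 clause(s); 7 remain; assigned so far: [5]
unit clause [-3] forces x3=F; simplify:
  drop 3 from [3, 1, -4] -> [1, -4]
  drop 3 from [1, -4, 3] -> [1, -4]
  drop 3 from [3, 1] -> [1]
  satisfied 2 clause(s); 5 remain; assigned so far: [3, 5]
unit clause [1] forces x1=T; simplify:
  drop -1 from [2, -1] -> [2]
  satisfied 3 clause(s); 2 remain; assigned so far: [1, 3, 5]
unit clause [2] forces x2=T; simplify:
  satisfied 2 clause(s); 0 remain; assigned so far: [1, 2, 3, 5]

Answer: x1=T x2=T x3=F x5=T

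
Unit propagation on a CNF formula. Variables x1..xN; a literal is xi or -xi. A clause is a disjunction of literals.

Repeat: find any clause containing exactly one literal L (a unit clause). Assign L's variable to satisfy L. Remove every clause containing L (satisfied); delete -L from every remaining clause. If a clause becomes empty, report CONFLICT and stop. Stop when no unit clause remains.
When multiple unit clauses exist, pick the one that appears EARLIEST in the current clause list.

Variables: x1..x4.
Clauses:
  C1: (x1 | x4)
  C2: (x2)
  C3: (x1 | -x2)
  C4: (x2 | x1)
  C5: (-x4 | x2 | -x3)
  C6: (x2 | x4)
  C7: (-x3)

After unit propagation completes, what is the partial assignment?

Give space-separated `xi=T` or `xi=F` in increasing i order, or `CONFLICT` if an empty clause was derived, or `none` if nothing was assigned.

Answer: x1=T x2=T x3=F

Derivation:
unit clause [2] forces x2=T; simplify:
  drop -2 from [1, -2] -> [1]
  satisfied 4 clause(s); 3 remain; assigned so far: [2]
unit clause [1] forces x1=T; simplify:
  satisfied 2 clause(s); 1 remain; assigned so far: [1, 2]
unit clause [-3] forces x3=F; simplify:
  satisfied 1 clause(s); 0 remain; assigned so far: [1, 2, 3]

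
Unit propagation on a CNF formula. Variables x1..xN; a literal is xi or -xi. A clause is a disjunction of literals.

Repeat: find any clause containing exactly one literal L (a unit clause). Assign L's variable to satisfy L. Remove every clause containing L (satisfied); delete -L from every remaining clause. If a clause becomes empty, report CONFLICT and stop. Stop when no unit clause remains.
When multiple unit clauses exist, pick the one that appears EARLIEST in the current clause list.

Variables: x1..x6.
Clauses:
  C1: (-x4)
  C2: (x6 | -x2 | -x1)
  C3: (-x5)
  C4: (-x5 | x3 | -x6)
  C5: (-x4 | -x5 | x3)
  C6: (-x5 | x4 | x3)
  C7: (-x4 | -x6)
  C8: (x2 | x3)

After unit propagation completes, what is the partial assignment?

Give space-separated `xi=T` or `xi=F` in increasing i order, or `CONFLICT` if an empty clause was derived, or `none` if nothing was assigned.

Answer: x4=F x5=F

Derivation:
unit clause [-4] forces x4=F; simplify:
  drop 4 from [-5, 4, 3] -> [-5, 3]
  satisfied 3 clause(s); 5 remain; assigned so far: [4]
unit clause [-5] forces x5=F; simplify:
  satisfied 3 clause(s); 2 remain; assigned so far: [4, 5]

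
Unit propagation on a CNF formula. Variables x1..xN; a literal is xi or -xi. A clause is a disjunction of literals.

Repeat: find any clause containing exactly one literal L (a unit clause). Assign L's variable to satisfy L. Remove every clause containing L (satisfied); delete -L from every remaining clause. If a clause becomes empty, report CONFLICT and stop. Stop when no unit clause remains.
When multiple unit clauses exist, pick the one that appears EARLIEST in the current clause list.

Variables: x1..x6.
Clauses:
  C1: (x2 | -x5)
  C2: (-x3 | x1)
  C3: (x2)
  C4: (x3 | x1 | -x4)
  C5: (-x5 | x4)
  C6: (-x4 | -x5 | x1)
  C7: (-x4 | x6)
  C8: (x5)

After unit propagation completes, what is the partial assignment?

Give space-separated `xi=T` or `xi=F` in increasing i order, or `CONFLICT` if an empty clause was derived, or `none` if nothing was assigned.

unit clause [2] forces x2=T; simplify:
  satisfied 2 clause(s); 6 remain; assigned so far: [2]
unit clause [5] forces x5=T; simplify:
  drop -5 from [-5, 4] -> [4]
  drop -5 from [-4, -5, 1] -> [-4, 1]
  satisfied 1 clause(s); 5 remain; assigned so far: [2, 5]
unit clause [4] forces x4=T; simplify:
  drop -4 from [3, 1, -4] -> [3, 1]
  drop -4 from [-4, 1] -> [1]
  drop -4 from [-4, 6] -> [6]
  satisfied 1 clause(s); 4 remain; assigned so far: [2, 4, 5]
unit clause [1] forces x1=T; simplify:
  satisfied 3 clause(s); 1 remain; assigned so far: [1, 2, 4, 5]
unit clause [6] forces x6=T; simplify:
  satisfied 1 clause(s); 0 remain; assigned so far: [1, 2, 4, 5, 6]

Answer: x1=T x2=T x4=T x5=T x6=T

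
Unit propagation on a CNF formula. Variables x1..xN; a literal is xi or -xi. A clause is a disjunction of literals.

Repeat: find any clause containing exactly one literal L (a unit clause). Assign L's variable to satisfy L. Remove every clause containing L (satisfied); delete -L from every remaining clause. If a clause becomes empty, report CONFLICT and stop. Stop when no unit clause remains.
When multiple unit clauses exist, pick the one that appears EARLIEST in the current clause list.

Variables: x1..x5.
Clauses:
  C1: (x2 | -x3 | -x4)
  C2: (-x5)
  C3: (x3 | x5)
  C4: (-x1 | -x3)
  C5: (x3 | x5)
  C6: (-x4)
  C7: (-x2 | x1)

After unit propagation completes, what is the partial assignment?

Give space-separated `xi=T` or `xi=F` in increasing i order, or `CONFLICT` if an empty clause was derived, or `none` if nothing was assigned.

Answer: x1=F x2=F x3=T x4=F x5=F

Derivation:
unit clause [-5] forces x5=F; simplify:
  drop 5 from [3, 5] -> [3]
  drop 5 from [3, 5] -> [3]
  satisfied 1 clause(s); 6 remain; assigned so far: [5]
unit clause [3] forces x3=T; simplify:
  drop -3 from [2, -3, -4] -> [2, -4]
  drop -3 from [-1, -3] -> [-1]
  satisfied 2 clause(s); 4 remain; assigned so far: [3, 5]
unit clause [-1] forces x1=F; simplify:
  drop 1 from [-2, 1] -> [-2]
  satisfied 1 clause(s); 3 remain; assigned so far: [1, 3, 5]
unit clause [-4] forces x4=F; simplify:
  satisfied 2 clause(s); 1 remain; assigned so far: [1, 3, 4, 5]
unit clause [-2] forces x2=F; simplify:
  satisfied 1 clause(s); 0 remain; assigned so far: [1, 2, 3, 4, 5]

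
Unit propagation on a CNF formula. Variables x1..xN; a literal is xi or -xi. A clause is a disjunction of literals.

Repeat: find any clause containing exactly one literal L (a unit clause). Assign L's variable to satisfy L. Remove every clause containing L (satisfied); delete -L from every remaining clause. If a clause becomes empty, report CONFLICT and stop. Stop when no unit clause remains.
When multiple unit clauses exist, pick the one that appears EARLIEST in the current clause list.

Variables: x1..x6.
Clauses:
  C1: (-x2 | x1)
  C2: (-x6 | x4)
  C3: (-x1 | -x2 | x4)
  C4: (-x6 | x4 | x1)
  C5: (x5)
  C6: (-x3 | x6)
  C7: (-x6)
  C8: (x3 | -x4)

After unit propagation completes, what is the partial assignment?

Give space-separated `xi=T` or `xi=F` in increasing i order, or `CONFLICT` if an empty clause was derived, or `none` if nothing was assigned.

Answer: x3=F x4=F x5=T x6=F

Derivation:
unit clause [5] forces x5=T; simplify:
  satisfied 1 clause(s); 7 remain; assigned so far: [5]
unit clause [-6] forces x6=F; simplify:
  drop 6 from [-3, 6] -> [-3]
  satisfied 3 clause(s); 4 remain; assigned so far: [5, 6]
unit clause [-3] forces x3=F; simplify:
  drop 3 from [3, -4] -> [-4]
  satisfied 1 clause(s); 3 remain; assigned so far: [3, 5, 6]
unit clause [-4] forces x4=F; simplify:
  drop 4 from [-1, -2, 4] -> [-1, -2]
  satisfied 1 clause(s); 2 remain; assigned so far: [3, 4, 5, 6]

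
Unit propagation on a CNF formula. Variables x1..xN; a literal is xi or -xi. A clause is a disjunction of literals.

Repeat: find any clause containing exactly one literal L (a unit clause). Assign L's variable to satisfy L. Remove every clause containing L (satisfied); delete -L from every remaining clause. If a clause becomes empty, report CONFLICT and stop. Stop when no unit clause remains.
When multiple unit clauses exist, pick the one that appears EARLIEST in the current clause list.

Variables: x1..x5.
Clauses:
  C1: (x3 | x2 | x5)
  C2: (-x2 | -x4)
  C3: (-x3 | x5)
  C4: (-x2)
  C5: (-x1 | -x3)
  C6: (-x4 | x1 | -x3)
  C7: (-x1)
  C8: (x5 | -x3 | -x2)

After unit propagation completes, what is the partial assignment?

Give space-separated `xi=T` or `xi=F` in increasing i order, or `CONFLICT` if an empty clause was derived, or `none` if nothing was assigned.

unit clause [-2] forces x2=F; simplify:
  drop 2 from [3, 2, 5] -> [3, 5]
  satisfied 3 clause(s); 5 remain; assigned so far: [2]
unit clause [-1] forces x1=F; simplify:
  drop 1 from [-4, 1, -3] -> [-4, -3]
  satisfied 2 clause(s); 3 remain; assigned so far: [1, 2]

Answer: x1=F x2=F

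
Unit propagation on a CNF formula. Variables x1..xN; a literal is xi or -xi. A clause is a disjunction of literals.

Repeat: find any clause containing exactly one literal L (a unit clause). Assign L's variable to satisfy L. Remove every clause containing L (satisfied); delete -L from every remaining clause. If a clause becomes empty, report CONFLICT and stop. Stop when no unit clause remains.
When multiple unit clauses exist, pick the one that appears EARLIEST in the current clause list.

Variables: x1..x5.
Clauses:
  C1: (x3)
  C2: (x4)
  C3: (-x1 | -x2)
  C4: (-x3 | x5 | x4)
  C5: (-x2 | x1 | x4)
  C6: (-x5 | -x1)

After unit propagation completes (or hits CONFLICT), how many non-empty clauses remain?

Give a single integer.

Answer: 2

Derivation:
unit clause [3] forces x3=T; simplify:
  drop -3 from [-3, 5, 4] -> [5, 4]
  satisfied 1 clause(s); 5 remain; assigned so far: [3]
unit clause [4] forces x4=T; simplify:
  satisfied 3 clause(s); 2 remain; assigned so far: [3, 4]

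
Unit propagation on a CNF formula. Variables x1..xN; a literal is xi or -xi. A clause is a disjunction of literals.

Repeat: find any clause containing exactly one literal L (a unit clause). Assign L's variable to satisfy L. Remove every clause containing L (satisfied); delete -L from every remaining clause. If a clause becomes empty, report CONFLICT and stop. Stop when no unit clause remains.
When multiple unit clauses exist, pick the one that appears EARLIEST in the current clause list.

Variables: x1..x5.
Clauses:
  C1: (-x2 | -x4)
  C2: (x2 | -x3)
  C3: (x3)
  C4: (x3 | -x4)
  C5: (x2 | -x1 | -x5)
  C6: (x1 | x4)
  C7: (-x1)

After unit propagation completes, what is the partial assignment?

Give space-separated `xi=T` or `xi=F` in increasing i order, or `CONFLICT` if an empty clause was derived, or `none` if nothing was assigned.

Answer: CONFLICT

Derivation:
unit clause [3] forces x3=T; simplify:
  drop -3 from [2, -3] -> [2]
  satisfied 2 clause(s); 5 remain; assigned so far: [3]
unit clause [2] forces x2=T; simplify:
  drop -2 from [-2, -4] -> [-4]
  satisfied 2 clause(s); 3 remain; assigned so far: [2, 3]
unit clause [-4] forces x4=F; simplify:
  drop 4 from [1, 4] -> [1]
  satisfied 1 clause(s); 2 remain; assigned so far: [2, 3, 4]
unit clause [1] forces x1=T; simplify:
  drop -1 from [-1] -> [] (empty!)
  satisfied 1 clause(s); 1 remain; assigned so far: [1, 2, 3, 4]
CONFLICT (empty clause)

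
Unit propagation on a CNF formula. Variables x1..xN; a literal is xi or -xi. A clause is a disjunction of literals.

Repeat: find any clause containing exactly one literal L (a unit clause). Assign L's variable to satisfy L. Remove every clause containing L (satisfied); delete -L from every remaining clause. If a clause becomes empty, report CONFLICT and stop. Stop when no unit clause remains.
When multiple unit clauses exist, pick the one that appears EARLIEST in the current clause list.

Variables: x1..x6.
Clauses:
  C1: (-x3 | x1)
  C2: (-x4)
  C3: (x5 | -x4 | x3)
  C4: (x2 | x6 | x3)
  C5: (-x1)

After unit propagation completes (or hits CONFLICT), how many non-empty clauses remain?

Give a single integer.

unit clause [-4] forces x4=F; simplify:
  satisfied 2 clause(s); 3 remain; assigned so far: [4]
unit clause [-1] forces x1=F; simplify:
  drop 1 from [-3, 1] -> [-3]
  satisfied 1 clause(s); 2 remain; assigned so far: [1, 4]
unit clause [-3] forces x3=F; simplify:
  drop 3 from [2, 6, 3] -> [2, 6]
  satisfied 1 clause(s); 1 remain; assigned so far: [1, 3, 4]

Answer: 1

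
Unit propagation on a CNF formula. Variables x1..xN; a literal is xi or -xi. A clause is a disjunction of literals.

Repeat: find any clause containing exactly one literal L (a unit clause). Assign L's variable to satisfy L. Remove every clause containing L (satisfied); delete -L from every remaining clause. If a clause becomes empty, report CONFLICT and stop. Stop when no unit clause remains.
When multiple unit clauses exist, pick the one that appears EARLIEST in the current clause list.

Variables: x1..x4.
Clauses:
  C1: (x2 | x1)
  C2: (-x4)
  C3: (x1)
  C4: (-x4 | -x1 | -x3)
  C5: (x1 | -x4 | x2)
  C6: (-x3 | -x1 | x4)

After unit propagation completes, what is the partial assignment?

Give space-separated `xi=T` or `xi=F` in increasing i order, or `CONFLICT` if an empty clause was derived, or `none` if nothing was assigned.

Answer: x1=T x3=F x4=F

Derivation:
unit clause [-4] forces x4=F; simplify:
  drop 4 from [-3, -1, 4] -> [-3, -1]
  satisfied 3 clause(s); 3 remain; assigned so far: [4]
unit clause [1] forces x1=T; simplify:
  drop -1 from [-3, -1] -> [-3]
  satisfied 2 clause(s); 1 remain; assigned so far: [1, 4]
unit clause [-3] forces x3=F; simplify:
  satisfied 1 clause(s); 0 remain; assigned so far: [1, 3, 4]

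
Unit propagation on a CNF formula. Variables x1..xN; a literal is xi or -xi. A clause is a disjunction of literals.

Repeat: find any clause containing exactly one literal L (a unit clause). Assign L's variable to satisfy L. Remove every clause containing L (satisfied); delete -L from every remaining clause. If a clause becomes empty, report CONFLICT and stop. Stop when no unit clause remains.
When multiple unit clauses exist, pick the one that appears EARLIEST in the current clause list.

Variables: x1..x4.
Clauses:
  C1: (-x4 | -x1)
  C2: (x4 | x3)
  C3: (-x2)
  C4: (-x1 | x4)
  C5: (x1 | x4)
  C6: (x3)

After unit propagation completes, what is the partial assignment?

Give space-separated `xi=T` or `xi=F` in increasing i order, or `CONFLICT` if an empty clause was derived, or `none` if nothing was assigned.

Answer: x2=F x3=T

Derivation:
unit clause [-2] forces x2=F; simplify:
  satisfied 1 clause(s); 5 remain; assigned so far: [2]
unit clause [3] forces x3=T; simplify:
  satisfied 2 clause(s); 3 remain; assigned so far: [2, 3]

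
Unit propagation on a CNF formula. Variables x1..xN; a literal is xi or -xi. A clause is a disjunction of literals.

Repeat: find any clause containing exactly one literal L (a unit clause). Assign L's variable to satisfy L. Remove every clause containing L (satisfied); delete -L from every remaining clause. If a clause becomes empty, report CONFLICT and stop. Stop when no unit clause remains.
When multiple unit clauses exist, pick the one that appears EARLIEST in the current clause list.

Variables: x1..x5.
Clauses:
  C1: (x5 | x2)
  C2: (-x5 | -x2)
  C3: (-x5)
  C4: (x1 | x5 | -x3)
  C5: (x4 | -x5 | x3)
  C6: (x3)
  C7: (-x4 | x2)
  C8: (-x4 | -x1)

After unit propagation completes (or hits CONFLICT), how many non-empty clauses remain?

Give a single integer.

Answer: 0

Derivation:
unit clause [-5] forces x5=F; simplify:
  drop 5 from [5, 2] -> [2]
  drop 5 from [1, 5, -3] -> [1, -3]
  satisfied 3 clause(s); 5 remain; assigned so far: [5]
unit clause [2] forces x2=T; simplify:
  satisfied 2 clause(s); 3 remain; assigned so far: [2, 5]
unit clause [3] forces x3=T; simplify:
  drop -3 from [1, -3] -> [1]
  satisfied 1 clause(s); 2 remain; assigned so far: [2, 3, 5]
unit clause [1] forces x1=T; simplify:
  drop -1 from [-4, -1] -> [-4]
  satisfied 1 clause(s); 1 remain; assigned so far: [1, 2, 3, 5]
unit clause [-4] forces x4=F; simplify:
  satisfied 1 clause(s); 0 remain; assigned so far: [1, 2, 3, 4, 5]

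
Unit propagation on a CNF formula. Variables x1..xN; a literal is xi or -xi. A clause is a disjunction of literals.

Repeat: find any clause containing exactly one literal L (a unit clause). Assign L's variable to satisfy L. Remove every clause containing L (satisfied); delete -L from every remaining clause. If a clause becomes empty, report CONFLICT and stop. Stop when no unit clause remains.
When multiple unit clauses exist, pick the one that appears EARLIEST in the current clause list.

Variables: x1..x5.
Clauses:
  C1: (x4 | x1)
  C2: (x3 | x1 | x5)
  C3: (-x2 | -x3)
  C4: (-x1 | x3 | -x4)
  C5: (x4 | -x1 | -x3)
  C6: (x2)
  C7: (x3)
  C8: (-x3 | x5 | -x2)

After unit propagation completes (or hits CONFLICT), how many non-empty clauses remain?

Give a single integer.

Answer: 3

Derivation:
unit clause [2] forces x2=T; simplify:
  drop -2 from [-2, -3] -> [-3]
  drop -2 from [-3, 5, -2] -> [-3, 5]
  satisfied 1 clause(s); 7 remain; assigned so far: [2]
unit clause [-3] forces x3=F; simplify:
  drop 3 from [3, 1, 5] -> [1, 5]
  drop 3 from [-1, 3, -4] -> [-1, -4]
  drop 3 from [3] -> [] (empty!)
  satisfied 3 clause(s); 4 remain; assigned so far: [2, 3]
CONFLICT (empty clause)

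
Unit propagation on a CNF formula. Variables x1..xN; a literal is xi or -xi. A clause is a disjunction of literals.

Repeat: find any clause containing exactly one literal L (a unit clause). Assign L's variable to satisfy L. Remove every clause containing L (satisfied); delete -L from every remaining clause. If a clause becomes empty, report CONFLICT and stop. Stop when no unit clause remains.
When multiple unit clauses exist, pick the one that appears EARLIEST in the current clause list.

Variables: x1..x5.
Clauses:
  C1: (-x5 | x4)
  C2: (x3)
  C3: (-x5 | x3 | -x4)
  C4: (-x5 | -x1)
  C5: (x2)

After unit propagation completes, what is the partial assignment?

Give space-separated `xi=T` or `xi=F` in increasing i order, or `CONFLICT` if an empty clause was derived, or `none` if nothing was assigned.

unit clause [3] forces x3=T; simplify:
  satisfied 2 clause(s); 3 remain; assigned so far: [3]
unit clause [2] forces x2=T; simplify:
  satisfied 1 clause(s); 2 remain; assigned so far: [2, 3]

Answer: x2=T x3=T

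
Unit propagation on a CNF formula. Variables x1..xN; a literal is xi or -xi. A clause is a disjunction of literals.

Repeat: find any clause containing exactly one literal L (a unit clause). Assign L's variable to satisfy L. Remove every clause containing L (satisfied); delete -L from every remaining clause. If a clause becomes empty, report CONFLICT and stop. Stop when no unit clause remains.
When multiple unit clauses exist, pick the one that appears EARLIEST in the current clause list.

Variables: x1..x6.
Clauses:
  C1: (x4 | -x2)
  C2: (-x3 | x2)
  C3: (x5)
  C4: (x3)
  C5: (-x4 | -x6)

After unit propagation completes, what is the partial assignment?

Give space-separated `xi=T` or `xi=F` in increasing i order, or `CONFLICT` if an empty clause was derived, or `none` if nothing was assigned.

Answer: x2=T x3=T x4=T x5=T x6=F

Derivation:
unit clause [5] forces x5=T; simplify:
  satisfied 1 clause(s); 4 remain; assigned so far: [5]
unit clause [3] forces x3=T; simplify:
  drop -3 from [-3, 2] -> [2]
  satisfied 1 clause(s); 3 remain; assigned so far: [3, 5]
unit clause [2] forces x2=T; simplify:
  drop -2 from [4, -2] -> [4]
  satisfied 1 clause(s); 2 remain; assigned so far: [2, 3, 5]
unit clause [4] forces x4=T; simplify:
  drop -4 from [-4, -6] -> [-6]
  satisfied 1 clause(s); 1 remain; assigned so far: [2, 3, 4, 5]
unit clause [-6] forces x6=F; simplify:
  satisfied 1 clause(s); 0 remain; assigned so far: [2, 3, 4, 5, 6]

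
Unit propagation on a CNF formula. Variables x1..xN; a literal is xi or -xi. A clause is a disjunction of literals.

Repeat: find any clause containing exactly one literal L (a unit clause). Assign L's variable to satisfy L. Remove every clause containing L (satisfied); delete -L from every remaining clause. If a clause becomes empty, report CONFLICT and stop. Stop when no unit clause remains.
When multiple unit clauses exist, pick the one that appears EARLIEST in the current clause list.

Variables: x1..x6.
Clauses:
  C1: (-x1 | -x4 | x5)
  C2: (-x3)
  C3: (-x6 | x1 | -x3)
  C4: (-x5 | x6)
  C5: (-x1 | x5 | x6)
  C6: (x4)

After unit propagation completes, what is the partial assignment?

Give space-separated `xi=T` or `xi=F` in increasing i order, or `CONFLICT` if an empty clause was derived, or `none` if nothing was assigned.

Answer: x3=F x4=T

Derivation:
unit clause [-3] forces x3=F; simplify:
  satisfied 2 clause(s); 4 remain; assigned so far: [3]
unit clause [4] forces x4=T; simplify:
  drop -4 from [-1, -4, 5] -> [-1, 5]
  satisfied 1 clause(s); 3 remain; assigned so far: [3, 4]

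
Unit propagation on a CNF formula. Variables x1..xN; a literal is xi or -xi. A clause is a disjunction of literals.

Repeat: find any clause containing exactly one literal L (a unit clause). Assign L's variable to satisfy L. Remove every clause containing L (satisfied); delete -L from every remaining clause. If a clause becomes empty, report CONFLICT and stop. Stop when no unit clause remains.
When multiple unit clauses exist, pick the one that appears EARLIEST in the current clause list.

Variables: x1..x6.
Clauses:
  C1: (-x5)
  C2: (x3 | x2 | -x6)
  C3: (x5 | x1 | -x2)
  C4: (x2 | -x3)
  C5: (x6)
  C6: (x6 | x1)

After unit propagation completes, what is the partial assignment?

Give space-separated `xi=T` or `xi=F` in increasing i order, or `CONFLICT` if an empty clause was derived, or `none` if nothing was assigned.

unit clause [-5] forces x5=F; simplify:
  drop 5 from [5, 1, -2] -> [1, -2]
  satisfied 1 clause(s); 5 remain; assigned so far: [5]
unit clause [6] forces x6=T; simplify:
  drop -6 from [3, 2, -6] -> [3, 2]
  satisfied 2 clause(s); 3 remain; assigned so far: [5, 6]

Answer: x5=F x6=T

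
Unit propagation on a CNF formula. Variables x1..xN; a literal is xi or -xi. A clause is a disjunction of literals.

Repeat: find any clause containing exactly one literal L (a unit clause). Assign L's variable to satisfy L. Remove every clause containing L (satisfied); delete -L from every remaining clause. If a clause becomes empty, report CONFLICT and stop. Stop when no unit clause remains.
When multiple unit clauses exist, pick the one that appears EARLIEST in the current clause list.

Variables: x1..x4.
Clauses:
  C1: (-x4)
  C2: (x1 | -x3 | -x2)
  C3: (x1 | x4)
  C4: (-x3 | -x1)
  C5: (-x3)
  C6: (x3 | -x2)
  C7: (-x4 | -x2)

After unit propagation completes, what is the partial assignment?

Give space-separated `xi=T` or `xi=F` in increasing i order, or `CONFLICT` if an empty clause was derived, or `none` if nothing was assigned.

Answer: x1=T x2=F x3=F x4=F

Derivation:
unit clause [-4] forces x4=F; simplify:
  drop 4 from [1, 4] -> [1]
  satisfied 2 clause(s); 5 remain; assigned so far: [4]
unit clause [1] forces x1=T; simplify:
  drop -1 from [-3, -1] -> [-3]
  satisfied 2 clause(s); 3 remain; assigned so far: [1, 4]
unit clause [-3] forces x3=F; simplify:
  drop 3 from [3, -2] -> [-2]
  satisfied 2 clause(s); 1 remain; assigned so far: [1, 3, 4]
unit clause [-2] forces x2=F; simplify:
  satisfied 1 clause(s); 0 remain; assigned so far: [1, 2, 3, 4]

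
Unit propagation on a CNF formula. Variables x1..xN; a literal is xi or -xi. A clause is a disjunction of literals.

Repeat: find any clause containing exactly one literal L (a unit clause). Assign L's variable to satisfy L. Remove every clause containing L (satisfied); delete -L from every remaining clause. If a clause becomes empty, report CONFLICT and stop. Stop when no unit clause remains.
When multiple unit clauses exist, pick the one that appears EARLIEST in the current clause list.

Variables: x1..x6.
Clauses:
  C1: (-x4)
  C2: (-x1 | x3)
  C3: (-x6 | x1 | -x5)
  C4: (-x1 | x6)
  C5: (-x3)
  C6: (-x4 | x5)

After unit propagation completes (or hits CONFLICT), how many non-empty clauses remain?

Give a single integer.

unit clause [-4] forces x4=F; simplify:
  satisfied 2 clause(s); 4 remain; assigned so far: [4]
unit clause [-3] forces x3=F; simplify:
  drop 3 from [-1, 3] -> [-1]
  satisfied 1 clause(s); 3 remain; assigned so far: [3, 4]
unit clause [-1] forces x1=F; simplify:
  drop 1 from [-6, 1, -5] -> [-6, -5]
  satisfied 2 clause(s); 1 remain; assigned so far: [1, 3, 4]

Answer: 1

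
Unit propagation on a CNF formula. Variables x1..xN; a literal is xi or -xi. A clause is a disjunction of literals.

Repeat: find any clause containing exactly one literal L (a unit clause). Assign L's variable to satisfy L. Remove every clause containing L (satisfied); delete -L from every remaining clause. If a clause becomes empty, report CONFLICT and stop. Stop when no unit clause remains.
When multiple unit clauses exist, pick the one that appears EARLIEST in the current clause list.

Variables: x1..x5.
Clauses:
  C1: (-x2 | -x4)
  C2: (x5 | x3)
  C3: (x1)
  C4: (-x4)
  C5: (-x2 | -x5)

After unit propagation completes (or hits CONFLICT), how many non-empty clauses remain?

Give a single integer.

unit clause [1] forces x1=T; simplify:
  satisfied 1 clause(s); 4 remain; assigned so far: [1]
unit clause [-4] forces x4=F; simplify:
  satisfied 2 clause(s); 2 remain; assigned so far: [1, 4]

Answer: 2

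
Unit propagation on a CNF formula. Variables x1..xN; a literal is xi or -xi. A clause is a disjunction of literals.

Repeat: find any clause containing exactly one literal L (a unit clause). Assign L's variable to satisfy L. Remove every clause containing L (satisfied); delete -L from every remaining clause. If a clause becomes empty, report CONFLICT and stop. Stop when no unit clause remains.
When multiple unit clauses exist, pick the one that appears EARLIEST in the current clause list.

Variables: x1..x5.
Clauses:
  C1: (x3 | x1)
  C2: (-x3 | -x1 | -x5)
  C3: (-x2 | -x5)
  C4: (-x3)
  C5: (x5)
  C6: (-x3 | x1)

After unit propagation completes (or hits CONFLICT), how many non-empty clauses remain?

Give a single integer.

unit clause [-3] forces x3=F; simplify:
  drop 3 from [3, 1] -> [1]
  satisfied 3 clause(s); 3 remain; assigned so far: [3]
unit clause [1] forces x1=T; simplify:
  satisfied 1 clause(s); 2 remain; assigned so far: [1, 3]
unit clause [5] forces x5=T; simplify:
  drop -5 from [-2, -5] -> [-2]
  satisfied 1 clause(s); 1 remain; assigned so far: [1, 3, 5]
unit clause [-2] forces x2=F; simplify:
  satisfied 1 clause(s); 0 remain; assigned so far: [1, 2, 3, 5]

Answer: 0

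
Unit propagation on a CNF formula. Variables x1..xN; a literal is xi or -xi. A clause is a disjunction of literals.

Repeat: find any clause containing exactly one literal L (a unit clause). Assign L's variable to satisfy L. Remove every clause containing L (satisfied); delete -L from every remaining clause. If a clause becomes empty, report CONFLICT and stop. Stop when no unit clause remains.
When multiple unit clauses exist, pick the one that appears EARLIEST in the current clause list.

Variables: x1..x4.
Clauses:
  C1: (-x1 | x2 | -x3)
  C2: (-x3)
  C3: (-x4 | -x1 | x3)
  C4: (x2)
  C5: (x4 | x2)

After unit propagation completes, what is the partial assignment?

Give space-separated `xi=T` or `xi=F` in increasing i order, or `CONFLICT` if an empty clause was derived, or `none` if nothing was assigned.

unit clause [-3] forces x3=F; simplify:
  drop 3 from [-4, -1, 3] -> [-4, -1]
  satisfied 2 clause(s); 3 remain; assigned so far: [3]
unit clause [2] forces x2=T; simplify:
  satisfied 2 clause(s); 1 remain; assigned so far: [2, 3]

Answer: x2=T x3=F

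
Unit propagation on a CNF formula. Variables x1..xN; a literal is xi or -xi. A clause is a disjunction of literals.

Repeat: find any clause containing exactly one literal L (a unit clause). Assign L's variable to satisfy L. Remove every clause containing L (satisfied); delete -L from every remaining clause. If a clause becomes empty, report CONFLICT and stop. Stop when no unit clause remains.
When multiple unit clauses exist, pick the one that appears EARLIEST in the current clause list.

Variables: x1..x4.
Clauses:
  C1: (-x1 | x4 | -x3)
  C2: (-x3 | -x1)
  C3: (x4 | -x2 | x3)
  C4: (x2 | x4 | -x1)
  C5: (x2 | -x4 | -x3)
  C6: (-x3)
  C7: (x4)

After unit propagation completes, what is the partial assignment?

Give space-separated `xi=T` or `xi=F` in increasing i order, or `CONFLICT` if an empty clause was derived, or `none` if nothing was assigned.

Answer: x3=F x4=T

Derivation:
unit clause [-3] forces x3=F; simplify:
  drop 3 from [4, -2, 3] -> [4, -2]
  satisfied 4 clause(s); 3 remain; assigned so far: [3]
unit clause [4] forces x4=T; simplify:
  satisfied 3 clause(s); 0 remain; assigned so far: [3, 4]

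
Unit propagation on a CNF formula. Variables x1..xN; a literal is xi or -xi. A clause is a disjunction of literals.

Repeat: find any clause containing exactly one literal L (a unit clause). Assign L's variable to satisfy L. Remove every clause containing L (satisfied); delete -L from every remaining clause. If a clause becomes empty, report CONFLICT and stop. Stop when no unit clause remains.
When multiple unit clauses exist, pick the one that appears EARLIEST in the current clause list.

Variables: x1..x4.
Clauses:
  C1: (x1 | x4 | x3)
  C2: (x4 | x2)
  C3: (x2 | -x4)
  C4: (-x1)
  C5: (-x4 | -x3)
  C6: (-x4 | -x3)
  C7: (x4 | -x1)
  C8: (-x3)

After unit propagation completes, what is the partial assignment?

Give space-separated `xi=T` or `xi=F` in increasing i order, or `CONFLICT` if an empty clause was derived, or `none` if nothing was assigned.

unit clause [-1] forces x1=F; simplify:
  drop 1 from [1, 4, 3] -> [4, 3]
  satisfied 2 clause(s); 6 remain; assigned so far: [1]
unit clause [-3] forces x3=F; simplify:
  drop 3 from [4, 3] -> [4]
  satisfied 3 clause(s); 3 remain; assigned so far: [1, 3]
unit clause [4] forces x4=T; simplify:
  drop -4 from [2, -4] -> [2]
  satisfied 2 clause(s); 1 remain; assigned so far: [1, 3, 4]
unit clause [2] forces x2=T; simplify:
  satisfied 1 clause(s); 0 remain; assigned so far: [1, 2, 3, 4]

Answer: x1=F x2=T x3=F x4=T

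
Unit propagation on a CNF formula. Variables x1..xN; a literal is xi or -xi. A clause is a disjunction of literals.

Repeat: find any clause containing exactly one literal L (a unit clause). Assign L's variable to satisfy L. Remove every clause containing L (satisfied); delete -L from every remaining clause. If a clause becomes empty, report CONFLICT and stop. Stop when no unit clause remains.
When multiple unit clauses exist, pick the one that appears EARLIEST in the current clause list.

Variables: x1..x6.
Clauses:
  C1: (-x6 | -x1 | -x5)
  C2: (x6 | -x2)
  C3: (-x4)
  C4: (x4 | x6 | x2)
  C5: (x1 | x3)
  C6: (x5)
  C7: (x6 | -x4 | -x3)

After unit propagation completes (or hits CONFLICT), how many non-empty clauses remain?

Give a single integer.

Answer: 4

Derivation:
unit clause [-4] forces x4=F; simplify:
  drop 4 from [4, 6, 2] -> [6, 2]
  satisfied 2 clause(s); 5 remain; assigned so far: [4]
unit clause [5] forces x5=T; simplify:
  drop -5 from [-6, -1, -5] -> [-6, -1]
  satisfied 1 clause(s); 4 remain; assigned so far: [4, 5]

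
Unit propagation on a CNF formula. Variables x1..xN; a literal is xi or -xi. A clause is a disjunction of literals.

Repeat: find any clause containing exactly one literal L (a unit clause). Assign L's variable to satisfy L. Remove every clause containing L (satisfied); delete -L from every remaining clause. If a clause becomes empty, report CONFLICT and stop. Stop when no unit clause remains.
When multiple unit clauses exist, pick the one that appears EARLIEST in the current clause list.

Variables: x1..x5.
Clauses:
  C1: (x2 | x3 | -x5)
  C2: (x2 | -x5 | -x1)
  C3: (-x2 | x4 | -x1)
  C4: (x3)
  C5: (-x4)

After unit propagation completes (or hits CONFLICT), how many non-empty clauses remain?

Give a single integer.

Answer: 2

Derivation:
unit clause [3] forces x3=T; simplify:
  satisfied 2 clause(s); 3 remain; assigned so far: [3]
unit clause [-4] forces x4=F; simplify:
  drop 4 from [-2, 4, -1] -> [-2, -1]
  satisfied 1 clause(s); 2 remain; assigned so far: [3, 4]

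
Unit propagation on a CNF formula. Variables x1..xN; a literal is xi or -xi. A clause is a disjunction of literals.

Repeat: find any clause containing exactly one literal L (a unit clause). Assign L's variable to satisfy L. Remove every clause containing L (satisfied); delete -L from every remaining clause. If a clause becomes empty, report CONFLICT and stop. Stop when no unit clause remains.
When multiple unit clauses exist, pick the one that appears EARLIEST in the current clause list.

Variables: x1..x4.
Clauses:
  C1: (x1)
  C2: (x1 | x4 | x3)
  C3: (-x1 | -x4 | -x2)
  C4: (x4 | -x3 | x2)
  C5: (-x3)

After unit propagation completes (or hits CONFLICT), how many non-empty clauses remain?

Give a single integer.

unit clause [1] forces x1=T; simplify:
  drop -1 from [-1, -4, -2] -> [-4, -2]
  satisfied 2 clause(s); 3 remain; assigned so far: [1]
unit clause [-3] forces x3=F; simplify:
  satisfied 2 clause(s); 1 remain; assigned so far: [1, 3]

Answer: 1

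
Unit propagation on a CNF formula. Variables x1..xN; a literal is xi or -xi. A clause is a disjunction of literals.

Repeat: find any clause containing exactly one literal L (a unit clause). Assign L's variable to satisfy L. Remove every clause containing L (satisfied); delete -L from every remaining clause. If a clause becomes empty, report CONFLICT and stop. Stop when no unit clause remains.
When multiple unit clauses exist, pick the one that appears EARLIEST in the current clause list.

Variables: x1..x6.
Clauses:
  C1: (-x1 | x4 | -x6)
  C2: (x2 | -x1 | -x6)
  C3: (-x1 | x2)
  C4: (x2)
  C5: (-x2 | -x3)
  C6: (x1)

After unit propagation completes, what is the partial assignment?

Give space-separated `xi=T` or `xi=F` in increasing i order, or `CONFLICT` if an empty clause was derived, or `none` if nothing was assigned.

Answer: x1=T x2=T x3=F

Derivation:
unit clause [2] forces x2=T; simplify:
  drop -2 from [-2, -3] -> [-3]
  satisfied 3 clause(s); 3 remain; assigned so far: [2]
unit clause [-3] forces x3=F; simplify:
  satisfied 1 clause(s); 2 remain; assigned so far: [2, 3]
unit clause [1] forces x1=T; simplify:
  drop -1 from [-1, 4, -6] -> [4, -6]
  satisfied 1 clause(s); 1 remain; assigned so far: [1, 2, 3]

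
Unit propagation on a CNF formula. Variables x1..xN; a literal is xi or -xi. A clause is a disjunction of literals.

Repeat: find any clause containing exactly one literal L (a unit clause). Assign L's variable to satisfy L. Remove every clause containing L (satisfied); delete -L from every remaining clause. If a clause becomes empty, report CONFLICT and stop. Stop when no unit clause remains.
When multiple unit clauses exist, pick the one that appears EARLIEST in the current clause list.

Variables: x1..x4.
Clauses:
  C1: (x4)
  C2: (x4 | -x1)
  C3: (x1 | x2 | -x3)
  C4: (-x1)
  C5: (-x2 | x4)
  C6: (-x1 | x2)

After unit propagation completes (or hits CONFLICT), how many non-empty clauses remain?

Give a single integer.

Answer: 1

Derivation:
unit clause [4] forces x4=T; simplify:
  satisfied 3 clause(s); 3 remain; assigned so far: [4]
unit clause [-1] forces x1=F; simplify:
  drop 1 from [1, 2, -3] -> [2, -3]
  satisfied 2 clause(s); 1 remain; assigned so far: [1, 4]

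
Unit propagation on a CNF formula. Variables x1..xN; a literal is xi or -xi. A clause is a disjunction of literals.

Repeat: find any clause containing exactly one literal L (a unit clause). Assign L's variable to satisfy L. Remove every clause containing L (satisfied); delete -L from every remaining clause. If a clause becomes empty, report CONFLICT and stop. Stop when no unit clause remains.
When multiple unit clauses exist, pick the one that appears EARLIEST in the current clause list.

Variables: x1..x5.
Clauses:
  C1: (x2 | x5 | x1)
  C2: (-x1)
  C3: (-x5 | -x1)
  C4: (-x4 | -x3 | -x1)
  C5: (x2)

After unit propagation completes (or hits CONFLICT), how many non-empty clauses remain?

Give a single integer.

Answer: 0

Derivation:
unit clause [-1] forces x1=F; simplify:
  drop 1 from [2, 5, 1] -> [2, 5]
  satisfied 3 clause(s); 2 remain; assigned so far: [1]
unit clause [2] forces x2=T; simplify:
  satisfied 2 clause(s); 0 remain; assigned so far: [1, 2]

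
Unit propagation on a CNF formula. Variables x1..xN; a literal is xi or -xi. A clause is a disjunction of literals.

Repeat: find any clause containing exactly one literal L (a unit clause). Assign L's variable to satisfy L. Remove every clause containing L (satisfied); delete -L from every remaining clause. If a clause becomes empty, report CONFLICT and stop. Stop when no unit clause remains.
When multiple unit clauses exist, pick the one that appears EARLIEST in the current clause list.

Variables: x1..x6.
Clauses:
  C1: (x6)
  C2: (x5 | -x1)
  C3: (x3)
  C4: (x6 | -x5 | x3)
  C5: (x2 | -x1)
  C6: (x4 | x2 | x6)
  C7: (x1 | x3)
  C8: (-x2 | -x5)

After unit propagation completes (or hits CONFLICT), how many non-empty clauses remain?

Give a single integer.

Answer: 3

Derivation:
unit clause [6] forces x6=T; simplify:
  satisfied 3 clause(s); 5 remain; assigned so far: [6]
unit clause [3] forces x3=T; simplify:
  satisfied 2 clause(s); 3 remain; assigned so far: [3, 6]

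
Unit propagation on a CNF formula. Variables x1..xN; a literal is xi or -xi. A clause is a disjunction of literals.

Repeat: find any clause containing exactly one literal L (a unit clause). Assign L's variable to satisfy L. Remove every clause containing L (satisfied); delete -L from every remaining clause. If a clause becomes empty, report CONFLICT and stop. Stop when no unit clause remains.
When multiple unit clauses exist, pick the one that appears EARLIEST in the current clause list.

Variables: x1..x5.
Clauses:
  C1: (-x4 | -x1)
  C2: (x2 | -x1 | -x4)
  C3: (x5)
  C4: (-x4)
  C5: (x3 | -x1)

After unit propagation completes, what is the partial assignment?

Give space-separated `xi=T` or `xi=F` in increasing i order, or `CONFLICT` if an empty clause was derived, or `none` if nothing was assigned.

unit clause [5] forces x5=T; simplify:
  satisfied 1 clause(s); 4 remain; assigned so far: [5]
unit clause [-4] forces x4=F; simplify:
  satisfied 3 clause(s); 1 remain; assigned so far: [4, 5]

Answer: x4=F x5=T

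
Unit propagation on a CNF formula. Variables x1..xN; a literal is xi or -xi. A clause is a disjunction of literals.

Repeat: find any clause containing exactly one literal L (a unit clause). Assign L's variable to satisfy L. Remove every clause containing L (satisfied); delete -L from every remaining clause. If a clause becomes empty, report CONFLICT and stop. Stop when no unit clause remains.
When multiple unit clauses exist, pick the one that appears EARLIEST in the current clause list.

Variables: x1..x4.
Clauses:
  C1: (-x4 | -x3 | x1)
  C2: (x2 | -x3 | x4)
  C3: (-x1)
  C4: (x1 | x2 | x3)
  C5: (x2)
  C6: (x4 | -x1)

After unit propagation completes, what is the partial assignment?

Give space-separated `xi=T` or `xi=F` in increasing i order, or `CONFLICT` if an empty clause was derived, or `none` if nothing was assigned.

Answer: x1=F x2=T

Derivation:
unit clause [-1] forces x1=F; simplify:
  drop 1 from [-4, -3, 1] -> [-4, -3]
  drop 1 from [1, 2, 3] -> [2, 3]
  satisfied 2 clause(s); 4 remain; assigned so far: [1]
unit clause [2] forces x2=T; simplify:
  satisfied 3 clause(s); 1 remain; assigned so far: [1, 2]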